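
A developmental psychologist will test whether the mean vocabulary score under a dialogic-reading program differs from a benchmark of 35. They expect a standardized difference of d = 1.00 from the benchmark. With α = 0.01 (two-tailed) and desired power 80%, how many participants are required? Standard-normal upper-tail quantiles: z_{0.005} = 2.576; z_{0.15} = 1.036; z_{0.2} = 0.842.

n = 12

For a one-sample test: n = ((z_{α/2} + z_β) / d)².
z_{α/2} + z_β = 2.576 + 0.842 = 3.418.
n = (3.418 / 1.00)² = 3.418² = 11.68.
Round up.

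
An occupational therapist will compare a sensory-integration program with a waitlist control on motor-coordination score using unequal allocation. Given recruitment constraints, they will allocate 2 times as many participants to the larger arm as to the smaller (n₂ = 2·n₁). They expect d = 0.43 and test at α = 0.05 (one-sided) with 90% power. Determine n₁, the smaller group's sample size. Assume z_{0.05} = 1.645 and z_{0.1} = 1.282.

n₁ = 70

With allocation ratio k = n₂/n₁ = 2, Var(x̄₁−x̄₂) = σ²(1/n₁ + 1/(k·n₁)) = σ²·(k+1)/(k·n₁).
So n₁ = (1 + 1/k)·((z_{α} + z_β)/d)² = 1.500 × (2.927/0.43)².
n₁ = 1.500 × 46.33 = 69.5.
Round up: n₁ = 70, giving n₂ = 2 × 70 = 140.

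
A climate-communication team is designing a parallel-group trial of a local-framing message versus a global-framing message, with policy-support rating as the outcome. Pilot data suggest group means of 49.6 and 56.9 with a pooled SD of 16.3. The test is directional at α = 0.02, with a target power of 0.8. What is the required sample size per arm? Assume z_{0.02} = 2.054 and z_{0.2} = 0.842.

n = 84 per group

Cohen's d = |M₁ − M₂| / SD_pooled = |49.6 − 56.9| / 16.3 = 7.3 / 16.3 = 0.448.
For two independent groups with equal n: n = 2·((z_{α} + z_β) / d)².
z_{α} + z_β = 2.054 + 0.842 = 2.896.
n = 2 × (2.896 / 0.448)² = 2 × 6.464² = 2 × 41.79 = 83.6.
Round up to the next whole participant.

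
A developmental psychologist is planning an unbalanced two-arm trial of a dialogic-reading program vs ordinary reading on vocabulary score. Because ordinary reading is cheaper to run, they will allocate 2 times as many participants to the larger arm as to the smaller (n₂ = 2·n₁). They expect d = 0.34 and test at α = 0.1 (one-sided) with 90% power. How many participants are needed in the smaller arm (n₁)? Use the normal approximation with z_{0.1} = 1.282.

n₁ = 86

With allocation ratio k = n₂/n₁ = 2, Var(x̄₁−x̄₂) = σ²(1/n₁ + 1/(k·n₁)) = σ²·(k+1)/(k·n₁).
So n₁ = (1 + 1/k)·((z_{α} + z_β)/d)² = 1.500 × (2.564/0.34)².
n₁ = 1.500 × 56.87 = 85.3.
Round up: n₁ = 86, giving n₂ = 2 × 86 = 172.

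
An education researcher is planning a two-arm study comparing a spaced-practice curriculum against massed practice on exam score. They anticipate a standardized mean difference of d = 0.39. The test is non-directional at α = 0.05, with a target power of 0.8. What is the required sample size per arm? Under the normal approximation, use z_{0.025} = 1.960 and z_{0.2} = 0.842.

For two independent groups with equal n: n = 2·((z_{α/2} + z_β) / d)².
z_{α/2} + z_β = 1.960 + 0.842 = 2.802.
n = 2 × (2.802 / 0.39)² = 2 × 7.185² = 2 × 51.62 = 103.2.
Round up to the next whole participant.

n = 104 per group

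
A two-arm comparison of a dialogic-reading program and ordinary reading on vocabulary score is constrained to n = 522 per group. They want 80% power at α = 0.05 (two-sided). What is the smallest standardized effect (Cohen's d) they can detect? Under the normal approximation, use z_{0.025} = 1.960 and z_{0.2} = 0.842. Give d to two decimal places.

d_min ≈ 0.17

For two independent groups of n = 522 each: d_min = (z_{α/2} + z_β)·√(2/n).
z-sum = 1.960 + 0.842 = 2.802.
d_min = 2.802 × √(2/522) = 2.802 × 0.0619 = 0.173.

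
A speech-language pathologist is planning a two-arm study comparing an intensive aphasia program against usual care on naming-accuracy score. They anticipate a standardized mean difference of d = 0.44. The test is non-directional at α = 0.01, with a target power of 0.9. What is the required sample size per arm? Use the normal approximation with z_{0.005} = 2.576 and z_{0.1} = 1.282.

For two independent groups with equal n: n = 2·((z_{α/2} + z_β) / d)².
z_{α/2} + z_β = 2.576 + 1.282 = 3.858.
n = 2 × (3.858 / 0.44)² = 2 × 8.768² = 2 × 76.88 = 153.8.
Round up to the next whole participant.

n = 154 per group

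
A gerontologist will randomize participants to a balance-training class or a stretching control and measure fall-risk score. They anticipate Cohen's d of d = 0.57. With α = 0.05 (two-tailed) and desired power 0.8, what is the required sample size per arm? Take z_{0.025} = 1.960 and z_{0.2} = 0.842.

For two independent groups with equal n: n = 2·((z_{α/2} + z_β) / d)².
z_{α/2} + z_β = 1.960 + 0.842 = 2.802.
n = 2 × (2.802 / 0.57)² = 2 × 4.916² = 2 × 24.16 = 48.3.
Round up to the next whole participant.

n = 49 per group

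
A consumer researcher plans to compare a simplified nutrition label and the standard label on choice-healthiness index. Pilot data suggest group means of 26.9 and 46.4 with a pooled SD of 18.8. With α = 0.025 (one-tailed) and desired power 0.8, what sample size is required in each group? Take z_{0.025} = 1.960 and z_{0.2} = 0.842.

Cohen's d = |M₁ − M₂| / SD_pooled = |26.9 − 46.4| / 18.8 = 19.5 / 18.8 = 1.037.
For two independent groups with equal n: n = 2·((z_{α} + z_β) / d)².
z_{α} + z_β = 1.960 + 0.842 = 2.802.
n = 2 × (2.802 / 1.037)² = 2 × 2.702² = 2 × 7.30 = 14.6.
Round up to the next whole participant.

n = 15 per group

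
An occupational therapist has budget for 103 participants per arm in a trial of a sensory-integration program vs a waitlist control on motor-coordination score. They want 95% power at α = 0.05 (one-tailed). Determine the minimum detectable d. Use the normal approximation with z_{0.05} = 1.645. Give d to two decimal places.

d_min ≈ 0.46

For two independent groups of n = 103 each: d_min = (z_{α} + z_β)·√(2/n).
z-sum = 1.645 + 1.645 = 3.290.
d_min = 3.290 × √(2/103) = 3.290 × 0.1393 = 0.458.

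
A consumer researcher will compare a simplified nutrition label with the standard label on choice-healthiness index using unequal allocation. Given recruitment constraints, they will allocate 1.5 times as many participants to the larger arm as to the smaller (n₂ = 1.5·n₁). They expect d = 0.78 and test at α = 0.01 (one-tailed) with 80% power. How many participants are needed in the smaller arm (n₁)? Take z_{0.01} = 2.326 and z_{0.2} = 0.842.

n₁ = 28

With allocation ratio k = n₂/n₁ = 1.5, Var(x̄₁−x̄₂) = σ²(1/n₁ + 1/(k·n₁)) = σ²·(k+1)/(k·n₁).
So n₁ = (1 + 1/k)·((z_{α} + z_β)/d)² = 1.667 × (3.168/0.78)².
n₁ = 1.667 × 16.50 = 27.5.
Round up: n₁ = 28, giving n₂ = 1.5 × 28 = 42.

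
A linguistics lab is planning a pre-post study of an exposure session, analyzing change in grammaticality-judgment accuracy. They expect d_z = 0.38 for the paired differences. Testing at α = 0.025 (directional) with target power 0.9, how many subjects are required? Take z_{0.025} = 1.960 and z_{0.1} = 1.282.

For a paired (one-sample on differences) test: n = ((z_{α} + z_β) / d)².
z_{α} + z_β = 1.960 + 1.282 = 3.242.
n = (3.242 / 0.38)² = 8.532² = 72.79.
Round up.

n = 73 pairs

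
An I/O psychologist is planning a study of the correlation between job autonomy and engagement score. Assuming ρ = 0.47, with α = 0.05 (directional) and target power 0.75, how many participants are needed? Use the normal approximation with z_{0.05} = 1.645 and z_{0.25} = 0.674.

n = 24

Fisher's z: C = ½·ln((1+r)/(1−r)) = ½·ln(2.7736) = 0.5101.
n = ((z_{α} + z_β)/C)² + 3.
(1.645 + 0.674) / 0.5101 = 2.319 / 0.5101 = 4.546.
n = 4.546² + 3 = 20.67 + 3 = 23.7.
Round up.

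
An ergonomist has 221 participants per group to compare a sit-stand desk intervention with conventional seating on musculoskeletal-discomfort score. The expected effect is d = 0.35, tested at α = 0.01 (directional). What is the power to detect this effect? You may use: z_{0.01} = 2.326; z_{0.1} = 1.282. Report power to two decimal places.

For two equal groups, power = Φ(d·√(n/2) − z_{α}).
d·√(n/2) = 0.35 × √(221/2) = 0.35 × 10.512 = 3.679.
z_β = 3.679 − 2.326 = 1.353.
Power = Φ(1.353) = 0.912.

power ≈ 0.91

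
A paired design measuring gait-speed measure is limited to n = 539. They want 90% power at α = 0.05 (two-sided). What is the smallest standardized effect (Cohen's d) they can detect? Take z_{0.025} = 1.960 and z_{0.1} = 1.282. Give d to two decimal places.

For a single sample (or paired design) of n = 539: d_min = (z_{α/2} + z_β)/√n.
z-sum = 1.960 + 1.282 = 3.242.
d_min = 3.242 / √539 = 3.242 / 23.216 = 0.140.

d_min ≈ 0.14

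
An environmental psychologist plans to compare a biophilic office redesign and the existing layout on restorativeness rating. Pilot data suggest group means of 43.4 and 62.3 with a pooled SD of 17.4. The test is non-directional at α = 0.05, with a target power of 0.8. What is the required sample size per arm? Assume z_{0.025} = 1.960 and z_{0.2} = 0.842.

Cohen's d = |M₁ − M₂| / SD_pooled = |43.4 − 62.3| / 17.4 = 18.9 / 17.4 = 1.086.
For two independent groups with equal n: n = 2·((z_{α/2} + z_β) / d)².
z_{α/2} + z_β = 1.960 + 0.842 = 2.802.
n = 2 × (2.802 / 1.086)² = 2 × 2.580² = 2 × 6.66 = 13.3.
Round up to the next whole participant.

n = 14 per group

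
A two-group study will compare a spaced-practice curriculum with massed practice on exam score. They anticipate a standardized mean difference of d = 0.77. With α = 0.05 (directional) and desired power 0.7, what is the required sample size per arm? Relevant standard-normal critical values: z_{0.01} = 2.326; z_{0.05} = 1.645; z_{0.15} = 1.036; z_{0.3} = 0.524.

For two independent groups with equal n: n = 2·((z_{α} + z_β) / d)².
z_{α} + z_β = 1.645 + 0.524 = 2.169.
n = 2 × (2.169 / 0.77)² = 2 × 2.817² = 2 × 7.93 = 15.9.
Round up to the next whole participant.

n = 16 per group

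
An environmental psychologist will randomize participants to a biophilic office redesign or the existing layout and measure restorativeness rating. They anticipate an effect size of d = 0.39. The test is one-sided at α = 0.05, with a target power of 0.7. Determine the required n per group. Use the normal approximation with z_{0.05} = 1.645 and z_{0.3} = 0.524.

For two independent groups with equal n: n = 2·((z_{α} + z_β) / d)².
z_{α} + z_β = 1.645 + 0.524 = 2.169.
n = 2 × (2.169 / 0.39)² = 2 × 5.562² = 2 × 30.93 = 61.9.
Round up to the next whole participant.

n = 62 per group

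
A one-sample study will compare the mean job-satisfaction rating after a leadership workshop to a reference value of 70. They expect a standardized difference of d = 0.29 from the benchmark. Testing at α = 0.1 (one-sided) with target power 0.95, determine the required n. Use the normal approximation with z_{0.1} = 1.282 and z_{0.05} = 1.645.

For a one-sample test: n = ((z_{α} + z_β) / d)².
z_{α} + z_β = 1.282 + 1.645 = 2.927.
n = (2.927 / 0.29)² = 10.093² = 101.87.
Round up.

n = 102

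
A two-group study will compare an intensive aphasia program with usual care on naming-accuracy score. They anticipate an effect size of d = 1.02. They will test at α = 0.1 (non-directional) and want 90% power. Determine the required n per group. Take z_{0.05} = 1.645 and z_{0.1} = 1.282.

n = 17 per group

For two independent groups with equal n: n = 2·((z_{α/2} + z_β) / d)².
z_{α/2} + z_β = 1.645 + 1.282 = 2.927.
n = 2 × (2.927 / 1.02)² = 2 × 2.870² = 2 × 8.23 = 16.5.
Round up to the next whole participant.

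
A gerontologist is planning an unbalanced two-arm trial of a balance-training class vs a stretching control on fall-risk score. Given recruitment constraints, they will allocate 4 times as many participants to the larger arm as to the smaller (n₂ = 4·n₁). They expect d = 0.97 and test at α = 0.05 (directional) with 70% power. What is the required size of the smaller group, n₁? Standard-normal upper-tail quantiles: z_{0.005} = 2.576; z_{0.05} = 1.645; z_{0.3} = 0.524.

n₁ = 7

With allocation ratio k = n₂/n₁ = 4, Var(x̄₁−x̄₂) = σ²(1/n₁ + 1/(k·n₁)) = σ²·(k+1)/(k·n₁).
So n₁ = (1 + 1/k)·((z_{α} + z_β)/d)² = 1.250 × (2.169/0.97)².
n₁ = 1.250 × 5.00 = 6.3.
Round up: n₁ = 7, giving n₂ = 4 × 7 = 28.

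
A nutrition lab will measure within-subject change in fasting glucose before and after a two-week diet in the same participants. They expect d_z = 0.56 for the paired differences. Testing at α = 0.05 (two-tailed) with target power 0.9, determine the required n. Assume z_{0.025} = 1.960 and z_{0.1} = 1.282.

n = 34 pairs

For a paired (one-sample on differences) test: n = ((z_{α/2} + z_β) / d)².
z_{α/2} + z_β = 1.960 + 1.282 = 3.242.
n = (3.242 / 0.56)² = 5.789² = 33.52.
Round up.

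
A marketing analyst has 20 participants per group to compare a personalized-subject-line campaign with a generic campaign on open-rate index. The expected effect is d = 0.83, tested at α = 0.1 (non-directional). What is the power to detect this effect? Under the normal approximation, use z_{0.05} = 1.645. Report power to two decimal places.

For two equal groups, power = Φ(d·√(n/2) − z_{α/2}).
d·√(n/2) = 0.83 × √(20/2) = 0.83 × 3.162 = 2.625.
z_β = 2.625 − 1.645 = 0.980.
Power = Φ(0.980) = 0.836.

power ≈ 0.84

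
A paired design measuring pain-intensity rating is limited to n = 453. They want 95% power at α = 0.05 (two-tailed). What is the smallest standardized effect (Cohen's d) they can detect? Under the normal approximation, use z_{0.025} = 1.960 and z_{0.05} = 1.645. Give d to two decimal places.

d_min ≈ 0.17

For a single sample (or paired design) of n = 453: d_min = (z_{α/2} + z_β)/√n.
z-sum = 1.960 + 1.645 = 3.605.
d_min = 3.605 / √453 = 3.605 / 21.284 = 0.169.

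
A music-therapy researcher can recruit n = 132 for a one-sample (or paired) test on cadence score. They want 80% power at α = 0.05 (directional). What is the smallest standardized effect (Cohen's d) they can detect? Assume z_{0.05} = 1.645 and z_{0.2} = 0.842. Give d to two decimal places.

For a single sample (or paired design) of n = 132: d_min = (z_{α} + z_β)/√n.
z-sum = 1.645 + 0.842 = 2.487.
d_min = 2.487 / √132 = 2.487 / 11.489 = 0.216.

d_min ≈ 0.22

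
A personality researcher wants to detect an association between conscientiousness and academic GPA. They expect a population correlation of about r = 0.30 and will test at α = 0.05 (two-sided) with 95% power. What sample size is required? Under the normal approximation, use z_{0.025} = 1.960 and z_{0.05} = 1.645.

Fisher's z: C = ½·ln((1+r)/(1−r)) = ½·ln(1.8571) = 0.3095.
n = ((z_{α/2} + z_β)/C)² + 3.
(1.960 + 1.645) / 0.3095 = 3.605 / 0.3095 = 11.648.
n = 11.648² + 3 = 135.67 + 3 = 138.7.
Round up.

n = 139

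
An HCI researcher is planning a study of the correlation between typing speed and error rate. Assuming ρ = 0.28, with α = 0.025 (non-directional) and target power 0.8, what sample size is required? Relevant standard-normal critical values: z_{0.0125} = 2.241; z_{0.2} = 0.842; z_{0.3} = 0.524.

n = 118

Fisher's z: C = ½·ln((1+r)/(1−r)) = ½·ln(1.7778) = 0.2877.
n = ((z_{α/2} + z_β)/C)² + 3.
(2.241 + 0.842) / 0.2877 = 3.083 / 0.2877 = 10.716.
n = 10.716² + 3 = 114.83 + 3 = 117.8.
Round up.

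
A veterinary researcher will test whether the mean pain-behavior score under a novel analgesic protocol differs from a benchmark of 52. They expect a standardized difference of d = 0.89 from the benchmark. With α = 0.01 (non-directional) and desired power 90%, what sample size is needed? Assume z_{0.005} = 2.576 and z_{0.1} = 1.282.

For a one-sample test: n = ((z_{α/2} + z_β) / d)².
z_{α/2} + z_β = 2.576 + 1.282 = 3.858.
n = (3.858 / 0.89)² = 4.335² = 18.79.
Round up.

n = 19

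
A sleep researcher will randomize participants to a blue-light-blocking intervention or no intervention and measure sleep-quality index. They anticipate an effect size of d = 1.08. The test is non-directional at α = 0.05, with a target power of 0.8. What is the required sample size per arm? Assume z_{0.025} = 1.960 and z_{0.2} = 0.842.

n = 14 per group

For two independent groups with equal n: n = 2·((z_{α/2} + z_β) / d)².
z_{α/2} + z_β = 1.960 + 0.842 = 2.802.
n = 2 × (2.802 / 1.08)² = 2 × 2.594² = 2 × 6.73 = 13.5.
Round up to the next whole participant.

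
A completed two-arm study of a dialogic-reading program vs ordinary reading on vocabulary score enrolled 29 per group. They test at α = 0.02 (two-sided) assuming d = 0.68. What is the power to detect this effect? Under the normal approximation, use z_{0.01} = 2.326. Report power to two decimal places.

For two equal groups, power = Φ(d·√(n/2) − z_{α/2}).
d·√(n/2) = 0.68 × √(29/2) = 0.68 × 3.808 = 2.589.
z_β = 2.589 − 2.326 = 0.263.
Power = Φ(0.263) = 0.604.

power ≈ 0.60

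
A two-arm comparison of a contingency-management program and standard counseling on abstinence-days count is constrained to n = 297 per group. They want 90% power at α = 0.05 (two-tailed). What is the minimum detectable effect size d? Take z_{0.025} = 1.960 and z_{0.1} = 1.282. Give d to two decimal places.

d_min ≈ 0.27

For two independent groups of n = 297 each: d_min = (z_{α/2} + z_β)·√(2/n).
z-sum = 1.960 + 1.282 = 3.242.
d_min = 3.242 × √(2/297) = 3.242 × 0.0821 = 0.266.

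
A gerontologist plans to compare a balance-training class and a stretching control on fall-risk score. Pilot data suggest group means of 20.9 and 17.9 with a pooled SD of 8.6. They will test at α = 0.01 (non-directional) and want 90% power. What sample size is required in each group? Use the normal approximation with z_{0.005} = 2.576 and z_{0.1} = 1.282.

Cohen's d = |M₁ − M₂| / SD_pooled = |20.9 − 17.9| / 8.6 = 3.0 / 8.6 = 0.349.
For two independent groups with equal n: n = 2·((z_{α/2} + z_β) / d)².
z_{α/2} + z_β = 2.576 + 1.282 = 3.858.
n = 2 × (3.858 / 0.349)² = 2 × 11.054² = 2 × 122.20 = 244.4.
Round up to the next whole participant.

n = 245 per group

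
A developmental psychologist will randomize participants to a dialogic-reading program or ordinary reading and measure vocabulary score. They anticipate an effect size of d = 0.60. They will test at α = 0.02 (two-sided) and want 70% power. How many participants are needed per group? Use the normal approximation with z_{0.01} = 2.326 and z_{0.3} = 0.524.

n = 46 per group

For two independent groups with equal n: n = 2·((z_{α/2} + z_β) / d)².
z_{α/2} + z_β = 2.326 + 0.524 = 2.850.
n = 2 × (2.850 / 0.60)² = 2 × 4.750² = 2 × 22.56 = 45.1.
Round up to the next whole participant.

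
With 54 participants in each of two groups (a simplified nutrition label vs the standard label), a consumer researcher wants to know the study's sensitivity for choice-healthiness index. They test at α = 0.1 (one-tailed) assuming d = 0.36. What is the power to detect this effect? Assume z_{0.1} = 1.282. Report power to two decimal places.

power ≈ 0.72

For two equal groups, power = Φ(d·√(n/2) − z_{α}).
d·√(n/2) = 0.36 × √(54/2) = 0.36 × 5.196 = 1.871.
z_β = 1.871 − 1.282 = 0.589.
Power = Φ(0.589) = 0.722.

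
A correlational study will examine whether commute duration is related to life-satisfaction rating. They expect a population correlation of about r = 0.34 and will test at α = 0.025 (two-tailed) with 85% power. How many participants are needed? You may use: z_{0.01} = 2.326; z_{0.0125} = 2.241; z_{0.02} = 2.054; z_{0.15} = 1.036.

n = 89

Fisher's z: C = ½·ln((1+r)/(1−r)) = ½·ln(2.0303) = 0.3541.
n = ((z_{α/2} + z_β)/C)² + 3.
(2.241 + 1.036) / 0.3541 = 3.277 / 0.3541 = 9.254.
n = 9.254² + 3 = 85.64 + 3 = 88.6.
Round up.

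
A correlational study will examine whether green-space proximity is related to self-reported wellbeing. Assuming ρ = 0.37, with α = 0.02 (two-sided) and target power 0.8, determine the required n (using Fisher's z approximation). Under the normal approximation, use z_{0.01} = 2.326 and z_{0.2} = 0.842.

n = 70

Fisher's z: C = ½·ln((1+r)/(1−r)) = ½·ln(2.1746) = 0.3884.
n = ((z_{α/2} + z_β)/C)² + 3.
(2.326 + 0.842) / 0.3884 = 3.168 / 0.3884 = 8.157.
n = 8.157² + 3 = 66.53 + 3 = 69.5.
Round up.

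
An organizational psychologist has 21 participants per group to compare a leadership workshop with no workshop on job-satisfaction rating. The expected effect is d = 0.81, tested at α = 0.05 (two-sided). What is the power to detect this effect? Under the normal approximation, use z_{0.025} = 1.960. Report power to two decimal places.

power ≈ 0.75

For two equal groups, power = Φ(d·√(n/2) − z_{α/2}).
d·√(n/2) = 0.81 × √(21/2) = 0.81 × 3.240 = 2.625.
z_β = 2.625 − 1.960 = 0.665.
Power = Φ(0.665) = 0.747.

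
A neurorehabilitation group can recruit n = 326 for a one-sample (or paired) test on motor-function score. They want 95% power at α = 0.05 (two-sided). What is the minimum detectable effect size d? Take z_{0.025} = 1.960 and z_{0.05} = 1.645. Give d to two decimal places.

For a single sample (or paired design) of n = 326: d_min = (z_{α/2} + z_β)/√n.
z-sum = 1.960 + 1.645 = 3.605.
d_min = 3.605 / √326 = 3.605 / 18.055 = 0.200.

d_min ≈ 0.20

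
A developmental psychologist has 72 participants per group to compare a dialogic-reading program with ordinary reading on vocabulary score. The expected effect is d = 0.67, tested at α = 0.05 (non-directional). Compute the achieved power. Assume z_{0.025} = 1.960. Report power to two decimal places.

For two equal groups, power = Φ(d·√(n/2) − z_{α/2}).
d·√(n/2) = 0.67 × √(72/2) = 0.67 × 6.000 = 4.020.
z_β = 4.020 − 1.960 = 2.060.
Power = Φ(2.060) = 0.980.

power ≈ 0.98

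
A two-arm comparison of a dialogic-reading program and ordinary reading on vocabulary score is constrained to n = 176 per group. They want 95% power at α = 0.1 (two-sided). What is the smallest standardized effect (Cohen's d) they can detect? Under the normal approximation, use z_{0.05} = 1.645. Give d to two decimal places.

d_min ≈ 0.35

For two independent groups of n = 176 each: d_min = (z_{α/2} + z_β)·√(2/n).
z-sum = 1.645 + 1.645 = 3.290.
d_min = 3.290 × √(2/176) = 3.290 × 0.1066 = 0.351.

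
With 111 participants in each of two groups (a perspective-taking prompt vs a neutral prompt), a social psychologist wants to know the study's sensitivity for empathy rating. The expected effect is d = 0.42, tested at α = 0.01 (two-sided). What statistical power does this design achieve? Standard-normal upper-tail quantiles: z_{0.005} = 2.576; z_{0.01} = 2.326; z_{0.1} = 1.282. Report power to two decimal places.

power ≈ 0.71

For two equal groups, power = Φ(d·√(n/2) − z_{α/2}).
d·√(n/2) = 0.42 × √(111/2) = 0.42 × 7.450 = 3.129.
z_β = 3.129 − 2.576 = 0.553.
Power = Φ(0.553) = 0.710.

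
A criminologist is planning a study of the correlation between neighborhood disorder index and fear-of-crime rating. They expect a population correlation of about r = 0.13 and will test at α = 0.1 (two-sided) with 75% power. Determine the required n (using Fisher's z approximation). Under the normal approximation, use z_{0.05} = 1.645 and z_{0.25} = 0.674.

n = 318

Fisher's z: C = ½·ln((1+r)/(1−r)) = ½·ln(1.2989) = 0.1307.
n = ((z_{α/2} + z_β)/C)² + 3.
(1.645 + 0.674) / 0.1307 = 2.319 / 0.1307 = 17.743.
n = 17.743² + 3 = 314.81 + 3 = 317.8.
Round up.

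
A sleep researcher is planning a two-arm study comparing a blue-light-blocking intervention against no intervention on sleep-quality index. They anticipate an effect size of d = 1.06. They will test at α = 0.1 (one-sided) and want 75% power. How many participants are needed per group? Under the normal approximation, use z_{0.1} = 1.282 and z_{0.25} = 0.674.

n = 7 per group

For two independent groups with equal n: n = 2·((z_{α} + z_β) / d)².
z_{α} + z_β = 1.282 + 0.674 = 1.956.
n = 2 × (1.956 / 1.06)² = 2 × 1.845² = 2 × 3.41 = 6.8.
Round up to the next whole participant.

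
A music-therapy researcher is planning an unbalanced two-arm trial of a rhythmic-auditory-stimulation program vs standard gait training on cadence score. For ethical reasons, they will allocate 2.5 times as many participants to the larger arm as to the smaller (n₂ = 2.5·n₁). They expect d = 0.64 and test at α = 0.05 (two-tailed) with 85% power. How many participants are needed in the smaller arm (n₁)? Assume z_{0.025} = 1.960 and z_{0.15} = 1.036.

n₁ = 31

With allocation ratio k = n₂/n₁ = 2.5, Var(x̄₁−x̄₂) = σ²(1/n₁ + 1/(k·n₁)) = σ²·(k+1)/(k·n₁).
So n₁ = (1 + 1/k)·((z_{α/2} + z_β)/d)² = 1.400 × (2.996/0.64)².
n₁ = 1.400 × 21.91 = 30.7.
Round up: n₁ = 31, giving n₂ = ⌈2.5 × 31⌉ = ⌈77.5⌉ = 78.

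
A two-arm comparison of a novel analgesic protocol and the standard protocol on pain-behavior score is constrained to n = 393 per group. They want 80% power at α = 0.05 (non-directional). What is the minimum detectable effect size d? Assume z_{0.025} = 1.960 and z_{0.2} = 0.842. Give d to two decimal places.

For two independent groups of n = 393 each: d_min = (z_{α/2} + z_β)·√(2/n).
z-sum = 1.960 + 0.842 = 2.802.
d_min = 2.802 × √(2/393) = 2.802 × 0.0713 = 0.200.

d_min ≈ 0.20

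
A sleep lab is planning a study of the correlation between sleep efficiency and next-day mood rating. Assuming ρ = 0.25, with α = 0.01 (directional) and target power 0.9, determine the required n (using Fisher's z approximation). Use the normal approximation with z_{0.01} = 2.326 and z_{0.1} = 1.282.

Fisher's z: C = ½·ln((1+r)/(1−r)) = ½·ln(1.6667) = 0.2554.
n = ((z_{α} + z_β)/C)² + 3.
(2.326 + 1.282) / 0.2554 = 3.608 / 0.2554 = 14.127.
n = 14.127² + 3 = 199.57 + 3 = 202.6.
Round up.

n = 203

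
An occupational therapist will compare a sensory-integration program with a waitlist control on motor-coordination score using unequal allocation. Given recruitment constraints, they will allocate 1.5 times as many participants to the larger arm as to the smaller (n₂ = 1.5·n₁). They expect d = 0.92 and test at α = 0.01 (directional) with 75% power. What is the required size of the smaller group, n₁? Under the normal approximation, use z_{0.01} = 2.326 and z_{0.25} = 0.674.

With allocation ratio k = n₂/n₁ = 1.5, Var(x̄₁−x̄₂) = σ²(1/n₁ + 1/(k·n₁)) = σ²·(k+1)/(k·n₁).
So n₁ = (1 + 1/k)·((z_{α} + z_β)/d)² = 1.667 × (3.000/0.92)².
n₁ = 1.667 × 10.63 = 17.7.
Round up: n₁ = 18, giving n₂ = 1.5 × 18 = 27.

n₁ = 18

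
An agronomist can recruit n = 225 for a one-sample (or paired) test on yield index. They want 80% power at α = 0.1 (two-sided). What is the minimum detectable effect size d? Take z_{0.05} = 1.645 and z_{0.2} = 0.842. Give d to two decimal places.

For a single sample (or paired design) of n = 225: d_min = (z_{α/2} + z_β)/√n.
z-sum = 1.645 + 0.842 = 2.487.
d_min = 2.487 / √225 = 2.487 / 15.000 = 0.166.

d_min ≈ 0.17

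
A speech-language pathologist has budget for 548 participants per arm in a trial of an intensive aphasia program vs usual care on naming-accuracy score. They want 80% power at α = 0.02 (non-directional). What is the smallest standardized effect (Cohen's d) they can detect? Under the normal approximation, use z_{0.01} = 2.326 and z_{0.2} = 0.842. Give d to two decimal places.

For two independent groups of n = 548 each: d_min = (z_{α/2} + z_β)·√(2/n).
z-sum = 2.326 + 0.842 = 3.168.
d_min = 3.168 × √(2/548) = 3.168 × 0.0604 = 0.191.

d_min ≈ 0.19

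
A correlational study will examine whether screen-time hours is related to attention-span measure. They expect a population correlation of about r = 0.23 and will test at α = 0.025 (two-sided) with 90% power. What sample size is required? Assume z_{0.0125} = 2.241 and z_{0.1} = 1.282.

n = 230

Fisher's z: C = ½·ln((1+r)/(1−r)) = ½·ln(1.5974) = 0.2342.
n = ((z_{α/2} + z_β)/C)² + 3.
(2.241 + 1.282) / 0.2342 = 3.523 / 0.2342 = 15.043.
n = 15.043² + 3 = 226.28 + 3 = 229.3.
Round up.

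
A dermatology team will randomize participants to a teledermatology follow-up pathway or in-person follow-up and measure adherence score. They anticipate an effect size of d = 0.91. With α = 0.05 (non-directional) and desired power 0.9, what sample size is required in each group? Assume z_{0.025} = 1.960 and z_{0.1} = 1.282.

n = 26 per group

For two independent groups with equal n: n = 2·((z_{α/2} + z_β) / d)².
z_{α/2} + z_β = 1.960 + 1.282 = 3.242.
n = 2 × (3.242 / 0.91)² = 2 × 3.563² = 2 × 12.69 = 25.4.
Round up to the next whole participant.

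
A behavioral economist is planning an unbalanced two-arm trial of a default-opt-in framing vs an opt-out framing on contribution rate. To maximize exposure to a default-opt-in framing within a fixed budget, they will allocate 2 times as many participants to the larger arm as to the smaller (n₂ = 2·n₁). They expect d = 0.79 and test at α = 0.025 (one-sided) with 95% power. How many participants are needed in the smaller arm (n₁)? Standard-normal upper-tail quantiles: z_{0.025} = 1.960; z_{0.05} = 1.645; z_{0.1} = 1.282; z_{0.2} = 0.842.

n₁ = 32

With allocation ratio k = n₂/n₁ = 2, Var(x̄₁−x̄₂) = σ²(1/n₁ + 1/(k·n₁)) = σ²·(k+1)/(k·n₁).
So n₁ = (1 + 1/k)·((z_{α} + z_β)/d)² = 1.500 × (3.605/0.79)².
n₁ = 1.500 × 20.82 = 31.2.
Round up: n₁ = 32, giving n₂ = 2 × 32 = 64.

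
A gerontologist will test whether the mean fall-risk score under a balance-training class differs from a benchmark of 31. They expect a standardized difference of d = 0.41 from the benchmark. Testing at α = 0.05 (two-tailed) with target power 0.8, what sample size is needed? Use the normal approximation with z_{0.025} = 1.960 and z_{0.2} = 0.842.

n = 47

For a one-sample test: n = ((z_{α/2} + z_β) / d)².
z_{α/2} + z_β = 1.960 + 0.842 = 2.802.
n = (2.802 / 0.41)² = 6.834² = 46.71.
Round up.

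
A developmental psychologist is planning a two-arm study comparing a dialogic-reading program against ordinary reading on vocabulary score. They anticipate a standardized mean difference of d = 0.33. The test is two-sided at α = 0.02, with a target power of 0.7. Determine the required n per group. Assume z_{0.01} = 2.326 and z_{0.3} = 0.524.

For two independent groups with equal n: n = 2·((z_{α/2} + z_β) / d)².
z_{α/2} + z_β = 2.326 + 0.524 = 2.850.
n = 2 × (2.850 / 0.33)² = 2 × 8.636² = 2 × 74.59 = 149.2.
Round up to the next whole participant.

n = 150 per group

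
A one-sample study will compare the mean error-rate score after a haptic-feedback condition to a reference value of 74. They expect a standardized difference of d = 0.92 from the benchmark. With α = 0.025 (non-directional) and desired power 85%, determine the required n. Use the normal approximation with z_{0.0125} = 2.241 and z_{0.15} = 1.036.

n = 13

For a one-sample test: n = ((z_{α/2} + z_β) / d)².
z_{α/2} + z_β = 2.241 + 1.036 = 3.277.
n = (3.277 / 0.92)² = 3.562² = 12.69.
Round up.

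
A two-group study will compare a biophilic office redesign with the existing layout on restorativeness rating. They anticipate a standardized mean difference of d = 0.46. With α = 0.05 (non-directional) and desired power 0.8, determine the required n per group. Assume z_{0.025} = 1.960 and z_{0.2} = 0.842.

n = 75 per group

For two independent groups with equal n: n = 2·((z_{α/2} + z_β) / d)².
z_{α/2} + z_β = 1.960 + 0.842 = 2.802.
n = 2 × (2.802 / 0.46)² = 2 × 6.091² = 2 × 37.10 = 74.2.
Round up to the next whole participant.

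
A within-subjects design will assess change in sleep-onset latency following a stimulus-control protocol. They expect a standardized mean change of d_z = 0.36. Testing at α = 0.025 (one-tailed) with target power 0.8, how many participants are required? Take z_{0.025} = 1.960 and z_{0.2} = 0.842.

For a paired (one-sample on differences) test: n = ((z_{α} + z_β) / d)².
z_{α} + z_β = 1.960 + 0.842 = 2.802.
n = (2.802 / 0.36)² = 7.783² = 60.58.
Round up.

n = 61 pairs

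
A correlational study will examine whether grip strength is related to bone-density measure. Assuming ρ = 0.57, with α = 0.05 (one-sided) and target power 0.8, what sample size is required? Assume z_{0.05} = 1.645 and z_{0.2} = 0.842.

n = 18

Fisher's z: C = ½·ln((1+r)/(1−r)) = ½·ln(3.6512) = 0.6475.
n = ((z_{α} + z_β)/C)² + 3.
(1.645 + 0.842) / 0.6475 = 2.487 / 0.6475 = 3.841.
n = 3.841² + 3 = 14.75 + 3 = 17.8.
Round up.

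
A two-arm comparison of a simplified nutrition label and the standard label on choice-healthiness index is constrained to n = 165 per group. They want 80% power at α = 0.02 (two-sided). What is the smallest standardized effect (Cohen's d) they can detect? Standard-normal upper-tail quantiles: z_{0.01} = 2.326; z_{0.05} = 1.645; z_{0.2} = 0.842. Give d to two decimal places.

For two independent groups of n = 165 each: d_min = (z_{α/2} + z_β)·√(2/n).
z-sum = 2.326 + 0.842 = 3.168.
d_min = 3.168 × √(2/165) = 3.168 × 0.1101 = 0.349.

d_min ≈ 0.35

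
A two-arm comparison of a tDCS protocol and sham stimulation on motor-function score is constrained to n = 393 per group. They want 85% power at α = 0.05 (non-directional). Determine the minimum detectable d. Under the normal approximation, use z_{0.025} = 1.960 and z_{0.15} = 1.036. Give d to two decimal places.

For two independent groups of n = 393 each: d_min = (z_{α/2} + z_β)·√(2/n).
z-sum = 1.960 + 1.036 = 2.996.
d_min = 2.996 × √(2/393) = 2.996 × 0.0713 = 0.214.

d_min ≈ 0.21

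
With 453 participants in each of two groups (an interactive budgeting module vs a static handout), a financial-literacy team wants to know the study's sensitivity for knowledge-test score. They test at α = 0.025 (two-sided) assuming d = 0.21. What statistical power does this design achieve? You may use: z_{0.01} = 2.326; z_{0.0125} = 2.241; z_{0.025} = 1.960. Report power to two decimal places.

For two equal groups, power = Φ(d·√(n/2) − z_{α/2}).
d·√(n/2) = 0.21 × √(453/2) = 0.21 × 15.050 = 3.160.
z_β = 3.160 − 2.241 = 0.919.
Power = Φ(0.919) = 0.821.

power ≈ 0.82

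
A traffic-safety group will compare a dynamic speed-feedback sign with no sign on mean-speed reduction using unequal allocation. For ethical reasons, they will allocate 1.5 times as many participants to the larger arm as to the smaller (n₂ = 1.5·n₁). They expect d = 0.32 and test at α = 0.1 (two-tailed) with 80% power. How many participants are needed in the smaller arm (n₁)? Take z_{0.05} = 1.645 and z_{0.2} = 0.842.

With allocation ratio k = n₂/n₁ = 1.5, Var(x̄₁−x̄₂) = σ²(1/n₁ + 1/(k·n₁)) = σ²·(k+1)/(k·n₁).
So n₁ = (1 + 1/k)·((z_{α/2} + z_β)/d)² = 1.667 × (2.487/0.32)².
n₁ = 1.667 × 60.40 = 100.7.
Round up: n₁ = 101, giving n₂ = ⌈1.5 × 101⌉ = ⌈151.5⌉ = 152.

n₁ = 101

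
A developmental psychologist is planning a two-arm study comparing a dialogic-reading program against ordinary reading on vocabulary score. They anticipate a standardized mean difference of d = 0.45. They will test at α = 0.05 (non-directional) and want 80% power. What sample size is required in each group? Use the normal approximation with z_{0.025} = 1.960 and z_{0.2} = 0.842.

n = 78 per group

For two independent groups with equal n: n = 2·((z_{α/2} + z_β) / d)².
z_{α/2} + z_β = 1.960 + 0.842 = 2.802.
n = 2 × (2.802 / 0.45)² = 2 × 6.227² = 2 × 38.77 = 77.5.
Round up to the next whole participant.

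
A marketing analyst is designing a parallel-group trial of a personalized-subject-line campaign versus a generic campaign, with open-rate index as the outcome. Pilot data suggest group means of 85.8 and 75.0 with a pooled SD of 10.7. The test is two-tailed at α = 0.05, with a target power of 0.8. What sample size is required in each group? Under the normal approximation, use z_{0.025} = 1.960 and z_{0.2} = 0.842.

n = 16 per group

Cohen's d = |M₁ − M₂| / SD_pooled = |85.8 − 75.0| / 10.7 = 10.8 / 10.7 = 1.009.
For two independent groups with equal n: n = 2·((z_{α/2} + z_β) / d)².
z_{α/2} + z_β = 1.960 + 0.842 = 2.802.
n = 2 × (2.802 / 1.009)² = 2 × 2.777² = 2 × 7.71 = 15.4.
Round up to the next whole participant.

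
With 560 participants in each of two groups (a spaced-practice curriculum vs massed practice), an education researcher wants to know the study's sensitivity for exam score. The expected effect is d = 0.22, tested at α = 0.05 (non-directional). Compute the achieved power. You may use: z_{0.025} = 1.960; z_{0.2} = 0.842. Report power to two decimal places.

For two equal groups, power = Φ(d·√(n/2) − z_{α/2}).
d·√(n/2) = 0.22 × √(560/2) = 0.22 × 16.733 = 3.681.
z_β = 3.681 − 1.960 = 1.721.
Power = Φ(1.721) = 0.957.

power ≈ 0.96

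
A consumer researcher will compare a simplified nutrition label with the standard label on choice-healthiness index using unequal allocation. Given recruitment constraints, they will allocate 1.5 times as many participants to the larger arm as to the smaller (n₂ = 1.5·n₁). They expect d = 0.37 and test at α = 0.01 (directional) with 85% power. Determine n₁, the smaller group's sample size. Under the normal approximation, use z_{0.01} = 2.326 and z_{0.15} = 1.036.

With allocation ratio k = n₂/n₁ = 1.5, Var(x̄₁−x̄₂) = σ²(1/n₁ + 1/(k·n₁)) = σ²·(k+1)/(k·n₁).
So n₁ = (1 + 1/k)·((z_{α} + z_β)/d)² = 1.667 × (3.362/0.37)².
n₁ = 1.667 × 82.56 = 137.6.
Round up: n₁ = 138, giving n₂ = 1.5 × 138 = 207.

n₁ = 138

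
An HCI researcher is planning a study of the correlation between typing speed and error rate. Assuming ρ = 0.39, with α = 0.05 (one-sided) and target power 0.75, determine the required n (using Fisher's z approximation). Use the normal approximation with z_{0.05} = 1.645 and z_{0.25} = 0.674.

n = 35

Fisher's z: C = ½·ln((1+r)/(1−r)) = ½·ln(2.2787) = 0.4118.
n = ((z_{α} + z_β)/C)² + 3.
(1.645 + 0.674) / 0.4118 = 2.319 / 0.4118 = 5.631.
n = 5.631² + 3 = 31.71 + 3 = 34.7.
Round up.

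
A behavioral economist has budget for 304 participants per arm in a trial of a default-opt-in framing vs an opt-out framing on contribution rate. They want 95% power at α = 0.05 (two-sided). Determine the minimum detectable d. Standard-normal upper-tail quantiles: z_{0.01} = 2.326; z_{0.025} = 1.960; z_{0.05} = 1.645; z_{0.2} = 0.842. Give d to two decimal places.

d_min ≈ 0.29

For two independent groups of n = 304 each: d_min = (z_{α/2} + z_β)·√(2/n).
z-sum = 1.960 + 1.645 = 3.605.
d_min = 3.605 × √(2/304) = 3.605 × 0.0811 = 0.292.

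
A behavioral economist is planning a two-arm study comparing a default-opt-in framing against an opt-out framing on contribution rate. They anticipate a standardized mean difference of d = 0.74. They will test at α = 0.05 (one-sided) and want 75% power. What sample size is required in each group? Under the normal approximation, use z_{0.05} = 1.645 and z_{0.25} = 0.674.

n = 20 per group

For two independent groups with equal n: n = 2·((z_{α} + z_β) / d)².
z_{α} + z_β = 1.645 + 0.674 = 2.319.
n = 2 × (2.319 / 0.74)² = 2 × 3.134² = 2 × 9.82 = 19.6.
Round up to the next whole participant.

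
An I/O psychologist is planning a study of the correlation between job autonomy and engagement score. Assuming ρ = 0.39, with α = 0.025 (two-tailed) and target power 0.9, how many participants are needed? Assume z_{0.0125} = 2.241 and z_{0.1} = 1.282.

n = 77

Fisher's z: C = ½·ln((1+r)/(1−r)) = ½·ln(2.2787) = 0.4118.
n = ((z_{α/2} + z_β)/C)² + 3.
(2.241 + 1.282) / 0.4118 = 3.523 / 0.4118 = 8.555.
n = 8.555² + 3 = 73.19 + 3 = 76.2.
Round up.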